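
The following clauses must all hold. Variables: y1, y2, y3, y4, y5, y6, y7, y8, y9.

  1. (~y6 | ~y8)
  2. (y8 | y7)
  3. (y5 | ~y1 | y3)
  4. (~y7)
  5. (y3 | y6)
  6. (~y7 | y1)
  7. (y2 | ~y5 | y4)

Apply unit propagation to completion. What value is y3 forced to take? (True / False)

Unit clause (~y7) sets y7 = False.
(y8 | y7) with y7 = False leaves only y8, so y8 = True.
(~y8 | ~y6) with y8 = True leaves only ~y6, so y6 = False.
(y6 | y3): since y6 = False, the clause reduces to (y3). y3 = True.

True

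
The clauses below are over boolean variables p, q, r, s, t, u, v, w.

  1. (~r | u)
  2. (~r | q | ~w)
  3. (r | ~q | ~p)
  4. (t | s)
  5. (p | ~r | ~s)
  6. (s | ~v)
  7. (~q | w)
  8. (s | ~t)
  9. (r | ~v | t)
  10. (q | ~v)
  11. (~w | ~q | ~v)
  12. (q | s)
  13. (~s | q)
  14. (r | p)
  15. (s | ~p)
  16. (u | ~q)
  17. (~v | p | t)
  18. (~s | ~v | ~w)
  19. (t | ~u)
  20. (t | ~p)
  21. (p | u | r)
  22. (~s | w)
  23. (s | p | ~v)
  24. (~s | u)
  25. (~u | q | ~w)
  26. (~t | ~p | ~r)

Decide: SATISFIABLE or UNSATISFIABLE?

s = True:
  p = True:
    propagation gives r=True; an empty clause results — contradiction.
  p = False:
    propagation gives r=False; an empty clause results — contradiction.
s = False:
  propagation gives t=True; an empty clause results — contradiction.
Every branch closes, so no satisfying assignment exists.

UNSATISFIABLE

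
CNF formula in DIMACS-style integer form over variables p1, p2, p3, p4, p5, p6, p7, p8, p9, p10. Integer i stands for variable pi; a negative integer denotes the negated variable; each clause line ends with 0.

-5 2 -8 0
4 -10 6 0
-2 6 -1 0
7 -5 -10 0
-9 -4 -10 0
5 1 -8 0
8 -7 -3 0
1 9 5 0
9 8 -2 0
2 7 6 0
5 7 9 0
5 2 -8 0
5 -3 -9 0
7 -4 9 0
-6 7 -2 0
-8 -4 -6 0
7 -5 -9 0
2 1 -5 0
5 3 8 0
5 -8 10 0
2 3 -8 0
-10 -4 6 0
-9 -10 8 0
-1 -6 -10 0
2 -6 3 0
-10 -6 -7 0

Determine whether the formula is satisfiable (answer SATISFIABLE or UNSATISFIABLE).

Set p1 = False and propagate.
Try p2 = True.
For the remaining variables, p3 = False, p4 = False, p5 = True, p6 = False, p7 = False, p8 = True, p9 = False, p10 = False works.
Every clause has at least one true literal under this assignment.
So p1=F  p2=T  p3=F  p4=F  p5=T  p6=F  p7=F  p8=T  p9=F  p10=F is a satisfying assignment.

SATISFIABLE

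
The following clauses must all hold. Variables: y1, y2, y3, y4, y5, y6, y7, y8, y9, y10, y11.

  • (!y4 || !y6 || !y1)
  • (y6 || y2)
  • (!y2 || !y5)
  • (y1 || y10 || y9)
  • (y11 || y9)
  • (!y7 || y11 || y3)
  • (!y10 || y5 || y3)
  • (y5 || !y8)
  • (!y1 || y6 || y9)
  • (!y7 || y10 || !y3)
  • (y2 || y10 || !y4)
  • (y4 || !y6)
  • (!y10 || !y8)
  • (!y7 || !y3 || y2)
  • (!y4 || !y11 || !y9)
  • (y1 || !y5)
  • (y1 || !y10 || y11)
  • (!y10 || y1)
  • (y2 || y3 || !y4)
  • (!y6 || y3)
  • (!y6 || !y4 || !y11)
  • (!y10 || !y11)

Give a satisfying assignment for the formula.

y1=1, y2=1, y3=1, y4=1, y5=0, y6=0, y7=1, y8=0, y9=1, y10=1, y11=0

y8 occurs only negated in the remaining clauses — set y8 = False.
Branch on y1: take y1 = True.
Set y2 = True and propagate.
  then y5 is forced to False.
Try y3 = True.
The remaining clauses are satisfied by y4 = True, y6 = False, y7 = True, y9 = True, y10 = True, y11 = False.
Every clause has at least one true literal under this assignment.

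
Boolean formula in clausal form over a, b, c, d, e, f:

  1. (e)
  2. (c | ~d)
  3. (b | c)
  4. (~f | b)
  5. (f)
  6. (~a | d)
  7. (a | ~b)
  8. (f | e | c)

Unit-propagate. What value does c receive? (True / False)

True

(e) is a unit clause: e = True.
(f) stands alone — f = True.
(~f | b) with f = True leaves only b, so b = True.
(~b | a): since b = True, the clause reduces to (a). a = True.
From (d | ~a) and a = True: d = True.
From (~d | c) and d = True: c = True.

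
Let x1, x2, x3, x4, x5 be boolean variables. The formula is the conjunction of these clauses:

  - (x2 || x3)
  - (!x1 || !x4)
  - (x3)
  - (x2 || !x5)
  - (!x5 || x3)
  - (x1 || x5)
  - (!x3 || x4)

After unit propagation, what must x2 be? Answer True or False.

True

(x3) is a unit clause: x3 = True.
(x4 || !x3): since x3 = True, the clause reduces to (x4). x4 = True.
(!x1 || !x4) with x4 = True leaves only !x1, so x1 = False.
From (x1 || x5) and x1 = False: x5 = True.
In (!x5 || x2), !x5 is now false; x2 must hold, so x2 = True.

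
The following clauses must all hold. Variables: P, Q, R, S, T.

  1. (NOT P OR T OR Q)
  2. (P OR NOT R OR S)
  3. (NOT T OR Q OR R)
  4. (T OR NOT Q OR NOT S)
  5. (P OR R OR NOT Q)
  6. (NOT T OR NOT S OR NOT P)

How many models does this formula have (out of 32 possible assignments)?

10

Split on P, then Q.
  P=1, Q=1: remaining (R,S,T) ∈ {(0,0,0); (0,0,1); (1,0,0); (1,0,1)} — 4.
  P=1, Q=0: remaining (R,S,T) ∈ {(1,0,1)} — 1.
  P=0, Q=1: remaining (R,S,T) ∈ {(1,1,1)} — 1.
  P=0, Q=0: remaining (R,S,T) ∈ {(0,0,0); (0,1,0); (1,1,0); (1,1,1)} — 4.
Total: 4 + 1 + 1 + 4 = 10.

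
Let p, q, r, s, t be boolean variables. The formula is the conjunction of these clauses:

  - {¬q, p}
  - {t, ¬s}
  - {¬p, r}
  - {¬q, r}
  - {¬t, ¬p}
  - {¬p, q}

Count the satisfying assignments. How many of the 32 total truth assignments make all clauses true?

7

Satisfying assignments:
  p=0 q=0 r=0 s=0 t=0
  p=0 q=0 r=0 s=0 t=1
  p=0 q=0 r=0 s=1 t=1
  p=0 q=0 r=1 s=0 t=0
  p=0 q=0 r=1 s=0 t=1
  p=0 q=0 r=1 s=1 t=1
  p=1 q=1 r=1 s=0 t=0
Count: 7.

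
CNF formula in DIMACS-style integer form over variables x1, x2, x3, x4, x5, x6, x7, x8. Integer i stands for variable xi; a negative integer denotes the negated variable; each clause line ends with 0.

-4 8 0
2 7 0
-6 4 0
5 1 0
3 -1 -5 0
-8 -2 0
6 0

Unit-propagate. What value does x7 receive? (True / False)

True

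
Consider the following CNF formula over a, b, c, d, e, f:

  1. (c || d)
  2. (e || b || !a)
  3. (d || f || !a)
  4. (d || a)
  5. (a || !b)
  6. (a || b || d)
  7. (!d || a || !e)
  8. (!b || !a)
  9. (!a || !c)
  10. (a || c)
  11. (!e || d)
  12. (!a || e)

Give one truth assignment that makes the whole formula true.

Try a = True.
  then b is forced to False.
  then e is forced to True.
  then c is forced to False.
  then d is forced to True.
f is now unconstrained; take f = False.
Check each clause:
  1. (c || d) — d is true.
  2. (b || e || !a) — e is true.
  3. (d || !a || f) — d is true.
  4. (a || d) — a is true.
  5. (a || !b) — a is true.
  6. (a || b || d) — a is true.
  7. (!e || !d || a) — a is true.
  8. (!b || !a) — !b is true.
  9. (!a || !c) — !c is true.
  10. (a || c) — a is true.
  11. (d || !e) — d is true.
  12. (!a || e) — e is true.

a=T, b=F, c=F, d=T, e=T, f=F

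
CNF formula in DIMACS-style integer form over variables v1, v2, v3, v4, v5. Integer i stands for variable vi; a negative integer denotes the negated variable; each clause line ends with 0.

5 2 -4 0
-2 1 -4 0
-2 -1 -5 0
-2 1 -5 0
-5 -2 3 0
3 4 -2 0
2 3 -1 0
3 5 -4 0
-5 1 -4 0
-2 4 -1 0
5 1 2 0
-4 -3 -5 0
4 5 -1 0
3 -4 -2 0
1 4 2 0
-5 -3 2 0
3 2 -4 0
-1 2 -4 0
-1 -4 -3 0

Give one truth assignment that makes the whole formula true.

v1 = F, v2 = T, v3 = T, v4 = F, v5 = F

Check each clause:
  1. (!v4 || v5 || v2) — v2 is true.
  2. (!v2 || !v4 || v1) — !v4 is true.
  3. (!v2 || !v1 || !v5) — !v5 is true.
  4. (v1 || !v5 || !v2) — !v5 is true.
  5. (!v2 || !v5 || v3) — v3 is true.
  6. (v3 || v4 || !v2) — v3 is true.
  7. (v2 || !v1 || v3) — v2 is true.
  8. (v5 || !v4 || v3) — v3 is true.
  9. (v1 || !v5 || !v4) — !v5 is true.
  10. (v4 || !v1 || !v2) — !v1 is true.
  11. (v2 || v5 || v1) — v2 is true.
  12. (!v3 || !v4 || !v5) — !v5 is true.
  13. (v5 || v4 || !v1) — !v1 is true.
  14. (!v4 || !v2 || v3) — v3 is true.
  15. (v4 || v1 || v2) — v2 is true.
  16. (!v5 || v2 || !v3) — v2 is true.
  17. (!v4 || v3 || v2) — v2 is true.
  18. (v2 || !v4 || !v1) — v2 is true.
  19. (!v1 || !v3 || !v4) — !v4 is true.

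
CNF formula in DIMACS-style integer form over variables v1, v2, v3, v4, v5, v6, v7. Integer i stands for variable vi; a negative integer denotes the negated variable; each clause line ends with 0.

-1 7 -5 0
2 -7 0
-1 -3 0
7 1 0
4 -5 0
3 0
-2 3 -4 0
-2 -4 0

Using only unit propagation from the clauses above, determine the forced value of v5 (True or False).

Unit clause (v3) sets v3 = True.
In (~v1 | ~v3), ~v3 is now false; ~v1 must hold, so v1 = False.
From (v7 | v1) and v1 = False: v7 = True.
In (~v7 | v2), ~v7 is now false; v2 must hold, so v2 = True.
In (~v4 | ~v2), ~v2 is now false; ~v4 must hold, so v4 = False.
(~v5 | v4): since v4 = False, the clause reduces to (~v5). v5 = False.

False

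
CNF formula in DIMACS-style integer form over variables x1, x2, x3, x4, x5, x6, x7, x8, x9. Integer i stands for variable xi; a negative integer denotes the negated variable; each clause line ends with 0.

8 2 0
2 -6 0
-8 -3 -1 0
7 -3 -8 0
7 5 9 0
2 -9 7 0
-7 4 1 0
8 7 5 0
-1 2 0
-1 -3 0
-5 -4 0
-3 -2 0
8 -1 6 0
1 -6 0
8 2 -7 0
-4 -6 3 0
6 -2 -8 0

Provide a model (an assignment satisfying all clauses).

x1 = 0, x2 = 1, x3 = 0, x4 = 1, x5 = 0, x6 = 0, x7 = 1, x8 = 0, x9 = 0

Check each clause:
  1. (x2 ∨ x8) — x2 is true.
  2. (¬x6 ∨ x2) — x2 is true.
  3. (¬x1 ∨ ¬x3 ∨ ¬x8) — ¬x8 is true.
  4. (x7 ∨ ¬x3 ∨ ¬x8) — ¬x8 is true.
  5. (x9 ∨ x7 ∨ x5) — x7 is true.
  6. (¬x9 ∨ x7 ∨ x2) — x2 is true.
  7. (x4 ∨ ¬x7 ∨ x1) — x4 is true.
  8. (x8 ∨ x7 ∨ x5) — x7 is true.
  9. (x2 ∨ ¬x1) — x2 is true.
  10. (¬x3 ∨ ¬x1) — ¬x3 is true.
  11. (¬x4 ∨ ¬x5) — ¬x5 is true.
  12. (¬x2 ∨ ¬x3) — ¬x3 is true.
  13. (x6 ∨ x8 ∨ ¬x1) — ¬x1 is true.
  14. (¬x6 ∨ x1) — ¬x6 is true.
  15. (x2 ∨ x8 ∨ ¬x7) — x2 is true.
  16. (¬x6 ∨ x3 ∨ ¬x4) — ¬x6 is true.
  17. (¬x8 ∨ x6 ∨ ¬x2) — ¬x8 is true.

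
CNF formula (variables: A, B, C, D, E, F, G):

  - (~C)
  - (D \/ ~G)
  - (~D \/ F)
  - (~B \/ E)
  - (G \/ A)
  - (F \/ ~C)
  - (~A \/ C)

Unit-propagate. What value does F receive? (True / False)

(~C) is a unit clause: C = False.
In (C \/ ~A), C is now false; ~A must hold, so A = False.
(G \/ A): since A = False, the clause reduces to (G). G = True.
From (D \/ ~G) and G = True: D = True.
From (F \/ ~D) and D = True: F = True.

True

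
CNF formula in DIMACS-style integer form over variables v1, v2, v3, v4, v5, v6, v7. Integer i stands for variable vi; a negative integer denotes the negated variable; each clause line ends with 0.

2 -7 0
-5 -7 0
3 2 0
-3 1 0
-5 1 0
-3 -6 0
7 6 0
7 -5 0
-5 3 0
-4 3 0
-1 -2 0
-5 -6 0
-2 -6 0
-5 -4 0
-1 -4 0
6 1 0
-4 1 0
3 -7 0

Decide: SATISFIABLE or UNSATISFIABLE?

v1 = True:
  propagation gives v2=False, v7=False, v3=True, v6=False; an empty clause results — contradiction.
v1 = False:
  propagation gives v3=False, v2=True, v5=False, v4=False; an empty clause results — contradiction.
Every branch closes, so no satisfying assignment exists.

UNSATISFIABLE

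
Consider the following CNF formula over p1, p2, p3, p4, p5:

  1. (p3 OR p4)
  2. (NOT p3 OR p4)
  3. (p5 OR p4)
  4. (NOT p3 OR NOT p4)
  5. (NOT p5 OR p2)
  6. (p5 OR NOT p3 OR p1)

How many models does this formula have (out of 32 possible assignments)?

The models are:
  p1=F p2=F p3=F p4=T p5=F
  p1=F p2=T p3=F p4=T p5=F
  p1=F p2=T p3=F p4=T p5=T
  p1=T p2=F p3=F p4=T p5=F
  p1=T p2=T p3=F p4=T p5=F
  p1=T p2=T p3=F p4=T p5=T
That's 6 in total.

6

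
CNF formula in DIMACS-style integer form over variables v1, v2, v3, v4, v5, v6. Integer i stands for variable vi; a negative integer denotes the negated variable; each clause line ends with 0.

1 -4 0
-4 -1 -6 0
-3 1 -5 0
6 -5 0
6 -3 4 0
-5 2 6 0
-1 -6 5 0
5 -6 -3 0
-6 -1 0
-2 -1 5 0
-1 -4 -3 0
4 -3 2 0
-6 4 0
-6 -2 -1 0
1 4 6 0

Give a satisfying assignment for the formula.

v3 occurs only negated in the remaining clauses — set v3 = False.
Try v1 = True.
  then v6 is forced to False.
  then v5 is forced to False.
  then v2 is forced to False.
v4 is now unconstrained; take v4 = False.
Every clause has at least one true literal under this assignment.
Check each clause:
  1. (v1 OR NOT v4) — v1 is true.
  2. (NOT v1 OR NOT v6 OR NOT v4) — NOT v6 is true.
  3. (NOT v3 OR v1 OR NOT v5) — v1 is true.
  4. (NOT v5 OR v6) — NOT v5 is true.
  5. (v6 OR v4 OR NOT v3) — NOT v3 is true.
  6. (v2 OR NOT v5 OR v6) — NOT v5 is true.
  7. (NOT v1 OR v5 OR NOT v6) — NOT v6 is true.
  8. (NOT v6 OR v5 OR NOT v3) — NOT v6 is true.
  9. (NOT v6 OR NOT v1) — NOT v6 is true.
  10. (v5 OR NOT v1 OR NOT v2) — NOT v2 is true.
  11. (NOT v3 OR NOT v4 OR NOT v1) — NOT v4 is true.
  12. (v2 OR v4 OR NOT v3) — NOT v3 is true.
  13. (NOT v6 OR v4) — NOT v6 is true.
  14. (NOT v2 OR NOT v1 OR NOT v6) — NOT v6 is true.
  15. (v6 OR v4 OR v1) — v1 is true.

v1 = True, v2 = False, v3 = False, v4 = False, v5 = False, v6 = False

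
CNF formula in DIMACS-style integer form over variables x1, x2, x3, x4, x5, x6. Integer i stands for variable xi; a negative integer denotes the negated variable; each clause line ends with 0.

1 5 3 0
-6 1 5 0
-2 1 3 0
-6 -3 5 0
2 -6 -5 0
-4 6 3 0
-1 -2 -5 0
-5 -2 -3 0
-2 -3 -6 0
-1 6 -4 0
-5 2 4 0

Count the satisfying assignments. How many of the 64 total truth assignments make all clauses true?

13

Split on x5, then x2.
  x5=T, x2=T: a clause becomes empty — 0.
  x5=T, x2=F: remaining (x1,x3,x4,x6) ∈ {(F,T,T,F)} — 1.
  x5=F, x2=T: 6 of the 16 assignments to (x1,x3,x4,x6) work.
  x5=F, x2=F: 6 of the 16 assignments to (x1,x3,x4,x6) work.
Total: 0 + 1 + 6 + 6 = 13.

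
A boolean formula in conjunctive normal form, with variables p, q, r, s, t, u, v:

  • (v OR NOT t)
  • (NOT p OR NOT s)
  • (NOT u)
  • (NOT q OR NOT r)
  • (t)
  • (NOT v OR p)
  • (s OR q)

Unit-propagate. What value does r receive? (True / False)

False

(NOT u) stands alone — u = False.
Unit clause (t) sets t = True.
(v OR NOT t): since t = True, the clause reduces to (v). v = True.
From (NOT v OR p) and v = True: p = True.
(NOT p OR NOT s): since p = True, the clause reduces to (NOT s). s = False.
(s OR q): since s = False, the clause reduces to (q). q = True.
(NOT q OR NOT r) with q = True leaves only NOT r, so r = False.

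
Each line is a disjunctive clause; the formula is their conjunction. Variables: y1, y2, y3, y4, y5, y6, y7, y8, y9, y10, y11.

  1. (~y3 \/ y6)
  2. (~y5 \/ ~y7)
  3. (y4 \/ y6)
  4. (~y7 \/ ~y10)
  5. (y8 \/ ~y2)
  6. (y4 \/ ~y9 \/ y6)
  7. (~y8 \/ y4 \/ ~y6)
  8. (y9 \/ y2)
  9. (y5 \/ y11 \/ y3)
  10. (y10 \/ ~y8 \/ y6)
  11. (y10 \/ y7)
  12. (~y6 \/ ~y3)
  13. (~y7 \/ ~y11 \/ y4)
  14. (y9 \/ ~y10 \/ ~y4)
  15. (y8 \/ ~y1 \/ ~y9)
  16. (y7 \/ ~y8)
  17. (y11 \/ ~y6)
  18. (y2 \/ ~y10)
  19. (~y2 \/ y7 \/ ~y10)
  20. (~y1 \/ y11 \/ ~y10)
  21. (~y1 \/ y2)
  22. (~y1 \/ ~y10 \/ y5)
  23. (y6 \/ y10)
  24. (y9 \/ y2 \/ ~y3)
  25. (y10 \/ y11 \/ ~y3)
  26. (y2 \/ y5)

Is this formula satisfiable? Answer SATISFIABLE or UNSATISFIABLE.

SATISFIABLE

Try y1 = True.
  then y2 is forced to True.
  then y8 is forced to True.
  then y7 is forced to True.
  then y5 is forced to False.
  then y10 is forced to False.
  then y6 is forced to True.
  then y4 is forced to True.
  then y3 is forced to False.
  then y11 is forced to True.
y9 is now unconstrained; take y9 = True.
Every clause has at least one true literal under this assignment.
So y1=1, y2=1, y3=0, y4=1, y5=0, y6=1, y7=1, y8=1, y9=1, y10=0, y11=1 is a satisfying assignment.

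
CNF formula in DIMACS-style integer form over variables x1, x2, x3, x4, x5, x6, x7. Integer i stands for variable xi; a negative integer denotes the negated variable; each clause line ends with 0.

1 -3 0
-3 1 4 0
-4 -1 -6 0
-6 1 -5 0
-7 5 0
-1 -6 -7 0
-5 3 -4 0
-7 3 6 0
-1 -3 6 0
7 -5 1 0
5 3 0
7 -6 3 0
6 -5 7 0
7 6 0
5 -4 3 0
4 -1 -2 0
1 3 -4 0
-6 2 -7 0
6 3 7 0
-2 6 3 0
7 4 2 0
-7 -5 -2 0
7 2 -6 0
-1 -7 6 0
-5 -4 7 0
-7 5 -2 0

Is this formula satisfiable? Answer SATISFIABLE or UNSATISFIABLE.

x7 = True:
  propagation gives x5=True, x2=False, x6=False, x3=True; an empty clause results — contradiction.
x7 = False:
  propagation gives x6=True, x3=True, x1=True, x4=False; an empty clause results — contradiction.
Every branch closes, so no satisfying assignment exists.

UNSATISFIABLE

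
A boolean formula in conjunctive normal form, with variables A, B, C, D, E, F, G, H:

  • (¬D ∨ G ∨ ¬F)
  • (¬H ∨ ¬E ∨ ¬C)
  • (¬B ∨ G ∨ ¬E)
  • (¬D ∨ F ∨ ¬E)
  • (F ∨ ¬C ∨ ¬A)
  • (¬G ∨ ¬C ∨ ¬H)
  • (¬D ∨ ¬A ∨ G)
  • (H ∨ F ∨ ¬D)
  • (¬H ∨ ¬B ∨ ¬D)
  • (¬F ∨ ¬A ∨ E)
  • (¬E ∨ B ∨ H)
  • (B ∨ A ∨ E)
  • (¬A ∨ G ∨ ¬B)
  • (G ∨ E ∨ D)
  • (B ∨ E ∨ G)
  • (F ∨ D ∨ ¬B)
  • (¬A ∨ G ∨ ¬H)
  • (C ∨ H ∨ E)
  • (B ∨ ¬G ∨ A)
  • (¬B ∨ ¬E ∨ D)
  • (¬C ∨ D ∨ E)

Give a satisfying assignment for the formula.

Set A = False and propagate.
For the remaining variables, B = False, C = False, D = False, E = True, F = True, G = False, H = True works.
Every clause has at least one true literal under this assignment.

A = False  B = False  C = False  D = False  E = True  F = True  G = False  H = True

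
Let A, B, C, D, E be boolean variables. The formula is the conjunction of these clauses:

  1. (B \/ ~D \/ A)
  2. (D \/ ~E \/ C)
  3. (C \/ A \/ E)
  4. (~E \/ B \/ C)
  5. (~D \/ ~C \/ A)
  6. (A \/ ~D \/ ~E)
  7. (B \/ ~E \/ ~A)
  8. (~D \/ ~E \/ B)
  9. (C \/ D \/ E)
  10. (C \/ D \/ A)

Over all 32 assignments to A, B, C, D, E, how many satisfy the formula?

Split on D, then E.
  D=T, E=T: remaining (A,B,C) ∈ {(T,T,F); (T,T,T)} — 2.
  D=T, E=F: remaining (A,B,C) ∈ {(T,F,F); (T,F,T); (T,T,F); (T,T,T)} — 4.
  D=F, E=T: remaining (A,B,C) ∈ {(F,F,T); (F,T,T); (T,T,T)} — 3.
  D=F, E=F: remaining (A,B,C) ∈ {(F,F,T); (F,T,T); (T,F,T); (T,T,T)} — 4.
Total: 2 + 4 + 3 + 4 = 13.

13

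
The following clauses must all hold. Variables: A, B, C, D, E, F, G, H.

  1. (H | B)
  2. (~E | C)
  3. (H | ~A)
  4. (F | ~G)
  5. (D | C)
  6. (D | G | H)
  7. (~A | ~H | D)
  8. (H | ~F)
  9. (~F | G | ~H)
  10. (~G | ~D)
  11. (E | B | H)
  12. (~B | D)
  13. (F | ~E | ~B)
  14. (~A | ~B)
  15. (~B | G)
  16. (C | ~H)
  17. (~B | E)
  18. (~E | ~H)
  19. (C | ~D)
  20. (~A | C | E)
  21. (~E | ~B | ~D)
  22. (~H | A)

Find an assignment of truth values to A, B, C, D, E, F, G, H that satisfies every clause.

Pure literal: C appears only positively; assign C = True.
Set A = True and propagate.
  then H is forced to True.
  then D is forced to True.
  then G is forced to False.
  then F is forced to False.
  then B is forced to False.
  then E is forced to False.

A = True, B = False, C = True, D = True, E = False, F = False, G = False, H = True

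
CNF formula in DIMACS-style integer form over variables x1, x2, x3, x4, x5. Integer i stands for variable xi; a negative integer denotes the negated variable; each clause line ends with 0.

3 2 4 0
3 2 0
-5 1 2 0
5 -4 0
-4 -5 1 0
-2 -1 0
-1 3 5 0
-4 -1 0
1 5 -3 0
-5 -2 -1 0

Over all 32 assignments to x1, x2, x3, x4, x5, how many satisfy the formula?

5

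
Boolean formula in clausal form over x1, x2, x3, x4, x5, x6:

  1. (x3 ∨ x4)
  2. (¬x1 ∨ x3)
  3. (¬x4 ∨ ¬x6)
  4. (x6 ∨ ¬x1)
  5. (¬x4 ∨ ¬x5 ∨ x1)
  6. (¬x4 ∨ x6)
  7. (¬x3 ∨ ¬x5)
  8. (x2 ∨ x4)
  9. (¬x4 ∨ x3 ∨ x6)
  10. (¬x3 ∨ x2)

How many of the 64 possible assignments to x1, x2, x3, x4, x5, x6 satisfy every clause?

3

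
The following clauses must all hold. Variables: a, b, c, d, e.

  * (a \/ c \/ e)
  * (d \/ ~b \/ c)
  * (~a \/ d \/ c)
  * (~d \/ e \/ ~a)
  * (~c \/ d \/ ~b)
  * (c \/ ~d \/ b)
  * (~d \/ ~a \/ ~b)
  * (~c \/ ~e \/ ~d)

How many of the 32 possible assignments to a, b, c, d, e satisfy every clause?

Split on d, then c.
  d=T, c=T: remaining (a,b,e) ∈ {(F,F,F); (F,T,F)} — 2.
  d=T, c=F: remaining (a,b,e) ∈ {(F,T,T)} — 1.
  d=F, c=T: remaining (a,b,e) ∈ {(F,F,F); (F,F,T); (T,F,F); (T,F,T)} — 4.
  d=F, c=F: remaining (a,b,e) ∈ {(F,F,T)} — 1.
Total: 2 + 1 + 4 + 1 = 8.

8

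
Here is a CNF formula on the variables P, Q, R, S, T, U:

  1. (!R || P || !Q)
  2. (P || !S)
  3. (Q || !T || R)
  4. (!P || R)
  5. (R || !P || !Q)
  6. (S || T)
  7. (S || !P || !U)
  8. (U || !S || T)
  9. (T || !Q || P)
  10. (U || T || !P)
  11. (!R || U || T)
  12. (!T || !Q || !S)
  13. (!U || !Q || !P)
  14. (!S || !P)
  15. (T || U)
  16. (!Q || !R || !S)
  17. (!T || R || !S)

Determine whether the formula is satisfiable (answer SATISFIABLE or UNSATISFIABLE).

SATISFIABLE

Set P = True and propagate.
  then R is forced to True.
  then S is forced to False.
  then T is forced to True.
  then U is forced to False.
Q is now unconstrained; take Q = False.
Every clause has at least one true literal under this assignment.
So P=T  Q=F  R=T  S=F  T=T  U=F is a satisfying assignment.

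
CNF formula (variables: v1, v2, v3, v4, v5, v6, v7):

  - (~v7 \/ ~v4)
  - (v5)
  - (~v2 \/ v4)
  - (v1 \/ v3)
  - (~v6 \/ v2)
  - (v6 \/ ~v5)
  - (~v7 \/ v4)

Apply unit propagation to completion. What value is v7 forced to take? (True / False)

False

(v5) is a unit clause: v5 = True.
In (~v5 \/ v6), ~v5 is now false; v6 must hold, so v6 = True.
(~v6 \/ v2) with v6 = True leaves only v2, so v2 = True.
From (~v2 \/ v4) and v2 = True: v4 = True.
In (~v4 \/ ~v7), ~v4 is now false; ~v7 must hold, so v7 = False.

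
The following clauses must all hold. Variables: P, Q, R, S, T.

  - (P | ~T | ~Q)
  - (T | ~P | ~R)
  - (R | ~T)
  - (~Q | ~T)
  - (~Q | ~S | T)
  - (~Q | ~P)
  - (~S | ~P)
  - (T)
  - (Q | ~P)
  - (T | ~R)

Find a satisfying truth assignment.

P=False  Q=False  R=True  S=True  T=True

Check each clause:
  1. (~T | ~Q | P) — ~Q is true.
  2. (~R | ~P | T) — T is true.
  3. (R | ~T) — R is true.
  4. (~T | ~Q) — ~Q is true.
  5. (T | ~S | ~Q) — T is true.
  6. (~Q | ~P) — ~P is true.
  7. (~S | ~P) — ~P is true.
  8. (T) — T is true.
  9. (Q | ~P) — ~P is true.
  10. (~R | T) — T is true.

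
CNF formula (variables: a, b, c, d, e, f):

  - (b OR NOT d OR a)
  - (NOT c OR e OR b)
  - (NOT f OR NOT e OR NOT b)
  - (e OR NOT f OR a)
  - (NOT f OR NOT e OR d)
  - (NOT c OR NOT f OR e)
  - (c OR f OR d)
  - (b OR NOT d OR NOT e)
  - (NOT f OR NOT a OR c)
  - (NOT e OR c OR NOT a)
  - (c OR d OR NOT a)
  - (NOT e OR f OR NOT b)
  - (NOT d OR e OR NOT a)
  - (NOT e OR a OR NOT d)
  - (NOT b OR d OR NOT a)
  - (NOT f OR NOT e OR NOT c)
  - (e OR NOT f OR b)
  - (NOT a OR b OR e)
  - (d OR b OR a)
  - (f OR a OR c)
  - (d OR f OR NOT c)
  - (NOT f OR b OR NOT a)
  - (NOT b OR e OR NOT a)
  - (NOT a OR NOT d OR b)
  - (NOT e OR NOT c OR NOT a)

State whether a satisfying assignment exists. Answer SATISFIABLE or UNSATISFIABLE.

SATISFIABLE

Try a = False.
For the remaining variables, b = True, c = True, d = True, e = False, f = False works.
So a=False, b=True, c=True, d=True, e=False, f=False is a satisfying assignment.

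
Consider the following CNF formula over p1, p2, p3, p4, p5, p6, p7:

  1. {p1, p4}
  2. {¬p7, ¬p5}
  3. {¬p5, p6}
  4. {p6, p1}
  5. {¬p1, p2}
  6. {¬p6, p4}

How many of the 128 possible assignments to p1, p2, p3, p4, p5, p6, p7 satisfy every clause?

26

Split on p1, then p6.
  p1=1, p6=1: p3 free; 3 ways for (p2,p4,p5,p7) × 2^1 = 6.
  p1=1, p6=0: forces p2=1; p5=0; p3, p4, p7 free → 2^3 = 8.
  p1=0, p6=1: p2, p3 free; 3 ways for (p4,p5,p7) × 2^2 = 12.
  p1=0, p6=0: a clause becomes empty — 0.
Total: 6 + 8 + 12 + 0 = 26.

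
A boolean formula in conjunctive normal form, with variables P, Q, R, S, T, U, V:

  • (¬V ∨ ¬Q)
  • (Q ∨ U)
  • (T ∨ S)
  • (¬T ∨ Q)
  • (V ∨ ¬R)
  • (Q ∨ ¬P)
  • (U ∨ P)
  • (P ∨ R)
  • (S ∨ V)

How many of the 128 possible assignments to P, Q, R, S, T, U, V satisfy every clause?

5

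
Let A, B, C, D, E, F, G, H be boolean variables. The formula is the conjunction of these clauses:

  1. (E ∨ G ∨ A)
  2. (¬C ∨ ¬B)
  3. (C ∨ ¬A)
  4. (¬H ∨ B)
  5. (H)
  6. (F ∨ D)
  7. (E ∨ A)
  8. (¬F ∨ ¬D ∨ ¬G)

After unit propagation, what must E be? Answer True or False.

(H) is a unit clause: H = True.
(B ∨ ¬H) with H = True leaves only B, so B = True.
(¬B ∨ ¬C) with B = True leaves only ¬C, so C = False.
In (C ∨ ¬A), C is now false; ¬A must hold, so A = False.
(A ∨ E) with A = False leaves only E, so E = True.

True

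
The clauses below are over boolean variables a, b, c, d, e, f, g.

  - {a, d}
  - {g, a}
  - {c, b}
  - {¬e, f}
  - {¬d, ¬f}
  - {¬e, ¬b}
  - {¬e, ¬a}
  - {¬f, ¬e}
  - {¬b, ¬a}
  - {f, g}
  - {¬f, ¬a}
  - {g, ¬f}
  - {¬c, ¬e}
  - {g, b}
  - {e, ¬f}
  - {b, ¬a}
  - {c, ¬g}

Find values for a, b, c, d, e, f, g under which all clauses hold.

a = False  b = True  c = True  d = True  e = False  f = False  g = True

Set a = False and propagate.
  then d is forced to True.
  then g is forced to True.
  then f is forced to False.
  then e is forced to False.
  then c is forced to True.
b is now unconstrained; take b = True.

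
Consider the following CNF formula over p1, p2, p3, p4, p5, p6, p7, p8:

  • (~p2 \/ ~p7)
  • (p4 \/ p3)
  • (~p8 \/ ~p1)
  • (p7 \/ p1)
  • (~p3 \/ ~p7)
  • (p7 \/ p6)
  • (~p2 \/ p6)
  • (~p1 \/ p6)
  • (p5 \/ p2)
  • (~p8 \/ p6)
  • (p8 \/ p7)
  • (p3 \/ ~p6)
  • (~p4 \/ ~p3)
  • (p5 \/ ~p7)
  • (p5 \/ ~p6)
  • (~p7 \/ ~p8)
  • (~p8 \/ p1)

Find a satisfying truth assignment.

p1=F  p2=F  p3=F  p4=T  p5=T  p6=F  p7=T  p8=F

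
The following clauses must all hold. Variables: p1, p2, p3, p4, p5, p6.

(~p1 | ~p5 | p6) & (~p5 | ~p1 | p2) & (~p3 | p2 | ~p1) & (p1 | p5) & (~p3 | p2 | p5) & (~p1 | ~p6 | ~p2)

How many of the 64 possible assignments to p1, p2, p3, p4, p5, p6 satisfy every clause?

Split on p1, then p2.
  p1=T, p2=T: remaining (p3,p4,p5,p6) ∈ {(F,F,F,F); (F,T,F,F); (T,F,F,F); (T,T,F,F)} — 4.
  p1=T, p2=F: remaining (p3,p4,p5,p6) ∈ {(F,F,F,F); (F,F,F,T); (F,T,F,F); (F,T,F,T)} — 4.
  p1=F, p2=T: forces p5=T; p3, p4, p6 free → 2^3 = 8.
  p1=F, p2=F: forces p5=T; p3, p4, p6 free → 2^3 = 8.
Total: 4 + 4 + 8 + 8 = 24.

24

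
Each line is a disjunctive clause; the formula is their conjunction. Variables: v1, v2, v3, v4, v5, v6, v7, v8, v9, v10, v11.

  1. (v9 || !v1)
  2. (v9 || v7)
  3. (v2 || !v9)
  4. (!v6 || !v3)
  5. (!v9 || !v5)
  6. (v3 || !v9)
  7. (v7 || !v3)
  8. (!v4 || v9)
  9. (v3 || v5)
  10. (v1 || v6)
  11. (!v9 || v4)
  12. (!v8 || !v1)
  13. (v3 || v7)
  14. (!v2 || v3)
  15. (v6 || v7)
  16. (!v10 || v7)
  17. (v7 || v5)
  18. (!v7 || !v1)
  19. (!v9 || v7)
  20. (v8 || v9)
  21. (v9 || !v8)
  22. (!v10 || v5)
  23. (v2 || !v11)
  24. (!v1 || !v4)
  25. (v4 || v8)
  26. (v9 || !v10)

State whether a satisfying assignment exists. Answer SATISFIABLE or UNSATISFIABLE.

UNSATISFIABLE

v9 = True:
  propagation gives v2=True, v5=False, v3=True, v6=False; an empty clause results — contradiction.
v9 = False:
  propagation gives v1=False, v7=True, v4=False, v6=True; an empty clause results — contradiction.
Every branch closes, so no satisfying assignment exists.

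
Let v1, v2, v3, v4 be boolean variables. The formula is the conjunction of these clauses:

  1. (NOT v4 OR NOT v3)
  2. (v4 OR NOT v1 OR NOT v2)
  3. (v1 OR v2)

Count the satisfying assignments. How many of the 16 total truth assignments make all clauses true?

The models are:
  v1=F v2=T v3=F v4=F
  v1=F v2=T v3=F v4=T
  v1=F v2=T v3=T v4=F
  v1=T v2=F v3=F v4=F
  v1=T v2=F v3=F v4=T
  v1=T v2=F v3=T v4=F
  v1=T v2=T v3=F v4=T
That's 7 in total.

7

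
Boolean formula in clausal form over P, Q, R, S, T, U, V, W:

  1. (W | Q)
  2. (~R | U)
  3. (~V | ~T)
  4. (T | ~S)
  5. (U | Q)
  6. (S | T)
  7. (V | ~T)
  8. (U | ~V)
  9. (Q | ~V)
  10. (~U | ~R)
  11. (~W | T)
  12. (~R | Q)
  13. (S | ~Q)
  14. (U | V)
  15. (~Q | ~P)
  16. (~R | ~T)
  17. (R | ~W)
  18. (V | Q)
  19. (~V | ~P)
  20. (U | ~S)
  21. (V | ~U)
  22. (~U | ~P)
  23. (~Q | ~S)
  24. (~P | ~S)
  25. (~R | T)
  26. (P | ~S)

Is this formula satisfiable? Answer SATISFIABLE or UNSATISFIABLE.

UNSATISFIABLE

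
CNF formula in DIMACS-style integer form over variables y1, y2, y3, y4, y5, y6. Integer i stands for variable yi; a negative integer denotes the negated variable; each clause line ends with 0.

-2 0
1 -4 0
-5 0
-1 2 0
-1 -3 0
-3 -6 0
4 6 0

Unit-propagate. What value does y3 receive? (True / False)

(!y2) is a unit clause: y2 = False.
(!y5) stands alone — y5 = False.
(!y1 || y2): since y2 = False, the clause reduces to (!y1). y1 = False.
(y1 || !y4) with y1 = False leaves only !y4, so y4 = False.
From (y6 || y4) and y4 = False: y6 = True.
In (!y3 || !y6), !y6 is now false; !y3 must hold, so y3 = False.

False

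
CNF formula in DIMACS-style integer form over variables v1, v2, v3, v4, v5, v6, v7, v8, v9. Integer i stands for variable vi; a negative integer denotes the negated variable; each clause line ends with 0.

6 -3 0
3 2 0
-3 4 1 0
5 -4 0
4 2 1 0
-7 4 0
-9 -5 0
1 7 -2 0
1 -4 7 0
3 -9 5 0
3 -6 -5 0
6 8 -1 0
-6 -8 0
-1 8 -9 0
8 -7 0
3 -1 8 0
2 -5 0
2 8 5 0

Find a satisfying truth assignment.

v1 = True  v2 = True  v3 = False  v4 = True  v5 = True  v6 = False  v7 = True  v8 = True  v9 = False

Check each clause:
  1. (v6 | ~v3) — ~v3 is true.
  2. (v3 | v2) — v2 is true.
  3. (~v3 | v1 | v4) — v1 is true.
  4. (v5 | ~v4) — v5 is true.
  5. (v2 | v4 | v1) — v1 is true.
  6. (v4 | ~v7) — v4 is true.
  7. (~v5 | ~v9) — ~v9 is true.
  8. (~v2 | v7 | v1) — v1 is true.
  9. (v1 | ~v4 | v7) — v1 is true.
  10. (~v9 | v3 | v5) — v5 is true.
  11. (v3 | ~v5 | ~v6) — ~v6 is true.
  12. (v6 | ~v1 | v8) — v8 is true.
  13. (~v6 | ~v8) — ~v6 is true.
  14. (~v1 | ~v9 | v8) — v8 is true.
  15. (v8 | ~v7) — v8 is true.
  16. (~v1 | v3 | v8) — v8 is true.
  17. (v2 | ~v5) — v2 is true.
  18. (v2 | v8 | v5) — v8 is true.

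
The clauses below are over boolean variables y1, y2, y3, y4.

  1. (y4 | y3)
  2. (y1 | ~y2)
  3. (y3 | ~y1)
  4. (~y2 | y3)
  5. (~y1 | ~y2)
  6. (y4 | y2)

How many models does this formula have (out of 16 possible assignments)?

The models are:
  y1=0 y2=0 y3=0 y4=1
  y1=0 y2=0 y3=1 y4=1
  y1=1 y2=0 y3=1 y4=1
That's 3 in total.

3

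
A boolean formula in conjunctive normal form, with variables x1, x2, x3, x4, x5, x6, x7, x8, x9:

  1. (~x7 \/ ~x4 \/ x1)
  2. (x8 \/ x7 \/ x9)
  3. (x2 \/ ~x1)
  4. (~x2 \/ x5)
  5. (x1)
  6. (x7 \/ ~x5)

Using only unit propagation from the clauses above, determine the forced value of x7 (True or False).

(x1) stands alone — x1 = True.
In (x2 \/ ~x1), ~x1 is now false; x2 must hold, so x2 = True.
(x5 \/ ~x2) with x2 = True leaves only x5, so x5 = True.
(x7 \/ ~x5) with x5 = True leaves only x7, so x7 = True.

True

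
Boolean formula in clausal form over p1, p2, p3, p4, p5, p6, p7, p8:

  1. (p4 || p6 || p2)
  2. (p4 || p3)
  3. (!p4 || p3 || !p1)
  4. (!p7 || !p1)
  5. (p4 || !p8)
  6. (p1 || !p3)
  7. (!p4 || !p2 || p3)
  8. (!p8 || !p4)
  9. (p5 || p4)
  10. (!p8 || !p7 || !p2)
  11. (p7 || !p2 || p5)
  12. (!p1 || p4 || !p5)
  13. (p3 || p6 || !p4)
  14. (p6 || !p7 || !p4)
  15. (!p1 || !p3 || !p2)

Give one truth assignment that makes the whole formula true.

Pure literal: p8 appears only negated; assign p8 = False.
Try p1 = True.
  then p7 is forced to False.
Set p2 = False and propagate.
Set p3 = True and propagate.
The remaining clauses are satisfied by p4 = True, p5 = False, p6 = False.

p1=1, p2=0, p3=1, p4=1, p5=0, p6=0, p7=0, p8=0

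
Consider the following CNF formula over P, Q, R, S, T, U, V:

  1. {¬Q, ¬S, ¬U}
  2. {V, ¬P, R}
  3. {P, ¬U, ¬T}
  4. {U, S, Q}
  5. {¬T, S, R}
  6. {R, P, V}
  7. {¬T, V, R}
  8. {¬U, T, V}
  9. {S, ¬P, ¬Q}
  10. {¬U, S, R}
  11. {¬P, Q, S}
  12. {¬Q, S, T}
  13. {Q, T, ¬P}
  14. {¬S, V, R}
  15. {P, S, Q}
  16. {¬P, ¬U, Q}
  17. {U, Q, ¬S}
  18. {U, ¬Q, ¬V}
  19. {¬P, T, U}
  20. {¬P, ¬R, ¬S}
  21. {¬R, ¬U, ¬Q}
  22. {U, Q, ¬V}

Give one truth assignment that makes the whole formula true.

Try P = False.
The remaining clauses are satisfied by Q = False, R = True, S = True, T = False, U = True, V = True.
Every clause has at least one true literal under this assignment.

P = 0, Q = 0, R = 1, S = 1, T = 0, U = 1, V = 1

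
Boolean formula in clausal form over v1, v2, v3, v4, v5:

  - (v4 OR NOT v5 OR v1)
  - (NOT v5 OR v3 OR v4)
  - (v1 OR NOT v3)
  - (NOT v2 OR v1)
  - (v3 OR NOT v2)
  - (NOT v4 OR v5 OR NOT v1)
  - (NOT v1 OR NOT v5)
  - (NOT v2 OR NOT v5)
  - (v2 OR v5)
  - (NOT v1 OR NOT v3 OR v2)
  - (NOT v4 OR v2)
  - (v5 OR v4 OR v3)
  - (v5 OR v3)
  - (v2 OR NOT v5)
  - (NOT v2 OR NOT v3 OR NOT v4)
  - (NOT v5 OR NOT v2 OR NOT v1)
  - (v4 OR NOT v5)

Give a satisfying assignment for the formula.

v1=T, v2=T, v3=T, v4=F, v5=F

Check each clause:
  1. (v4 OR NOT v5 OR v1) — v1 is true.
  2. (NOT v5 OR v3 OR v4) — v3 is true.
  3. (v1 OR NOT v3) — v1 is true.
  4. (NOT v2 OR v1) — v1 is true.
  5. (NOT v2 OR v3) — v3 is true.
  6. (NOT v1 OR NOT v4 OR v5) — NOT v4 is true.
  7. (NOT v1 OR NOT v5) — NOT v5 is true.
  8. (NOT v2 OR NOT v5) — NOT v5 is true.
  9. (v2 OR v5) — v2 is true.
  10. (NOT v1 OR v2 OR NOT v3) — v2 is true.
  11. (NOT v4 OR v2) — v2 is true.
  12. (v3 OR v5 OR v4) — v3 is true.
  13. (v3 OR v5) — v3 is true.
  14. (v2 OR NOT v5) — v2 is true.
  15. (NOT v2 OR NOT v3 OR NOT v4) — NOT v4 is true.
  16. (NOT v5 OR NOT v2 OR NOT v1) — NOT v5 is true.
  17. (v4 OR NOT v5) — NOT v5 is true.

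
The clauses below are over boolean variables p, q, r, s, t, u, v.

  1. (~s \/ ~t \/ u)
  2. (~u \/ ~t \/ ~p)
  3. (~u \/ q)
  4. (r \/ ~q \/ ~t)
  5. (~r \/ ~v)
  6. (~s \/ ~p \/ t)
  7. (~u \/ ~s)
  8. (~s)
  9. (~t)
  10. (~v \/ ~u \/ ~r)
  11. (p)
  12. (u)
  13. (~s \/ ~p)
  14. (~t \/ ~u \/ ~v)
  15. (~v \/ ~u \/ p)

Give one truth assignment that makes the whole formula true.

p=T, q=T, r=T, s=F, t=F, u=T, v=F

Check each clause:
  1. (~t \/ u \/ ~s) — ~t is true.
  2. (~u \/ ~p \/ ~t) — ~t is true.
  3. (q \/ ~u) — q is true.
  4. (~t \/ ~q \/ r) — r is true.
  5. (~r \/ ~v) — ~v is true.
  6. (~s \/ t \/ ~p) — ~s is true.
  7. (~u \/ ~s) — ~s is true.
  8. (~s) — ~s is true.
  9. (~t) — ~t is true.
  10. (~u \/ ~r \/ ~v) — ~v is true.
  11. (p) — p is true.
  12. (u) — u is true.
  13. (~s \/ ~p) — ~s is true.
  14. (~v \/ ~u \/ ~t) — ~v is true.
  15. (~v \/ p \/ ~u) — p is true.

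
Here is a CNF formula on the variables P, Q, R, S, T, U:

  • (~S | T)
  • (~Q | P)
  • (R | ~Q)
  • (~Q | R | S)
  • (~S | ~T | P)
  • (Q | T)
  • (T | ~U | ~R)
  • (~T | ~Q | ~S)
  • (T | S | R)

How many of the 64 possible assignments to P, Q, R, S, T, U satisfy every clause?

15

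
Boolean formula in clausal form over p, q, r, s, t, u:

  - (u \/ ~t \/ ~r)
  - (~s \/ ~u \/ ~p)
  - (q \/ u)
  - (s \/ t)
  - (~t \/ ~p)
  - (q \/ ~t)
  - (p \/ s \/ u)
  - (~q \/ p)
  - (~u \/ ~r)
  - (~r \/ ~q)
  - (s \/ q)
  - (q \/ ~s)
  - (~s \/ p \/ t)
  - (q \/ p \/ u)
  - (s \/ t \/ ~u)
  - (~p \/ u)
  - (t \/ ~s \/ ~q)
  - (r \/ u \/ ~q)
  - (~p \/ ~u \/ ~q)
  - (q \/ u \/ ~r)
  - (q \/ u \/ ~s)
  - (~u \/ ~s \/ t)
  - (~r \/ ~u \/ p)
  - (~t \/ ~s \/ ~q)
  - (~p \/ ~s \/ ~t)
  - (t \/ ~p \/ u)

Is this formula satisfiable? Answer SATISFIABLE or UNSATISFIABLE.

UNSATISFIABLE

u = True:
  s = True:
    propagation gives p=False, q=False; an empty clause results — contradiction.
  s = False:
    propagation gives t=True, p=False, q=True; an empty clause results — contradiction.
u = False:
  propagation gives q=True, p=True; an empty clause results — contradiction.
Every branch closes, so no satisfying assignment exists.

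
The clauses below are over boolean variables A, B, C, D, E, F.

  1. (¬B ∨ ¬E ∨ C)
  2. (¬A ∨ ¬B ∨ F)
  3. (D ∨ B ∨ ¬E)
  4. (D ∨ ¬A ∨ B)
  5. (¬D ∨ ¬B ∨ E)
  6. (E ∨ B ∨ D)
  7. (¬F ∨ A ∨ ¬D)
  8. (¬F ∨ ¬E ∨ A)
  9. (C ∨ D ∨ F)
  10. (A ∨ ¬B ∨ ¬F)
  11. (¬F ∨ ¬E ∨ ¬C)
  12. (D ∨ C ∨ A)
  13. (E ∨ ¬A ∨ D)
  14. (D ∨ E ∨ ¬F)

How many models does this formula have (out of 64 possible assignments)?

Split on D, then E.
  D=T, E=T: 6 of the 16 assignments to (A,B,C,F) work.
  D=T, E=F: C free; 3 ways for (A,B,F) × 2^1 = 6.
  D=F, E=T: remaining (A,B,C,F) ∈ {(F,T,T,F)} — 1.
  D=F, E=F: remaining (A,B,C,F) ∈ {(F,T,T,F)} — 1.
Total: 6 + 6 + 1 + 1 = 14.

14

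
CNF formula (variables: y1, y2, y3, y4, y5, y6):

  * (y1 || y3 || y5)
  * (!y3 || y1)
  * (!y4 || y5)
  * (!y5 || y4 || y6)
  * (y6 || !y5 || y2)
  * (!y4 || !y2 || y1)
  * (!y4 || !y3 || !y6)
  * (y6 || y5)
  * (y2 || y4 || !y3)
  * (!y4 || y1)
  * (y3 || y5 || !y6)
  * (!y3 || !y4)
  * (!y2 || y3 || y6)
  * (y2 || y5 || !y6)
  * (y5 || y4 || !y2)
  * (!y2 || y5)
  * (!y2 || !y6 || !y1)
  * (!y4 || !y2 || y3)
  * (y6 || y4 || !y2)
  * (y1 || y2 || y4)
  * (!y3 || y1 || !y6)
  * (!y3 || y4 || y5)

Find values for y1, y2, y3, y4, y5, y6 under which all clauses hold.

y1 = T  y2 = F  y3 = F  y4 = T  y5 = T  y6 = T

Set y1 = True and propagate.
For the remaining variables, y2 = False, y3 = False, y4 = True, y5 = True, y6 = True works.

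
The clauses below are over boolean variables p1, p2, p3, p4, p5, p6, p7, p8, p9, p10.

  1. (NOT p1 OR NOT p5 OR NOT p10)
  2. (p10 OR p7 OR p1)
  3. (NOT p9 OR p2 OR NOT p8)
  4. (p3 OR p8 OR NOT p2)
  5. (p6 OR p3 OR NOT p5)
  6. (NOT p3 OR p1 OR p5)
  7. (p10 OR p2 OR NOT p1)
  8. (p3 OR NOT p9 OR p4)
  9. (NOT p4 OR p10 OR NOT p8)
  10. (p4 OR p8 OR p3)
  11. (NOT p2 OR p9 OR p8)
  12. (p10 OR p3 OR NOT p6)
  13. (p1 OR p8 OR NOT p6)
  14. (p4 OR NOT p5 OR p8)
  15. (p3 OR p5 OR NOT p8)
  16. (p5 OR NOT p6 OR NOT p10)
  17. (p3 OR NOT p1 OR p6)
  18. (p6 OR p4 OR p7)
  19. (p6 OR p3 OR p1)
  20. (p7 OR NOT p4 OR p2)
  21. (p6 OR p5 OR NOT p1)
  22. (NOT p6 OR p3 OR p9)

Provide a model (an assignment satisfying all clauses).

p1 = F, p2 = T, p3 = F, p4 = T, p5 = T, p6 = T, p7 = T, p8 = T, p9 = T, p10 = T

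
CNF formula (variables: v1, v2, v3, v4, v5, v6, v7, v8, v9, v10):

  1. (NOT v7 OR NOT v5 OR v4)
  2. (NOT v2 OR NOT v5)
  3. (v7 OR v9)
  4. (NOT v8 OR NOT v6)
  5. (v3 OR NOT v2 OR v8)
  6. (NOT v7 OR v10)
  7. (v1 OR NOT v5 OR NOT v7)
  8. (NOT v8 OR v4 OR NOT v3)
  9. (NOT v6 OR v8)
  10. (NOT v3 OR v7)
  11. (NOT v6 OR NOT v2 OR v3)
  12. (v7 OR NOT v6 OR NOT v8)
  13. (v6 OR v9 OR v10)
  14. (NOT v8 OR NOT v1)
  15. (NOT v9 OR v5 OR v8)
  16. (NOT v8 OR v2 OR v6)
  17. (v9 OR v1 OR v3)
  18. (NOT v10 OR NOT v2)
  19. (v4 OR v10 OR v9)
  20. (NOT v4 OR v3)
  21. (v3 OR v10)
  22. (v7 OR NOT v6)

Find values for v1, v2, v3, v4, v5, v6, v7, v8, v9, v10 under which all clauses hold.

v1 = 1, v2 = 0, v3 = 1, v4 = 1, v5 = 1, v6 = 0, v7 = 1, v8 = 0, v9 = 0, v10 = 1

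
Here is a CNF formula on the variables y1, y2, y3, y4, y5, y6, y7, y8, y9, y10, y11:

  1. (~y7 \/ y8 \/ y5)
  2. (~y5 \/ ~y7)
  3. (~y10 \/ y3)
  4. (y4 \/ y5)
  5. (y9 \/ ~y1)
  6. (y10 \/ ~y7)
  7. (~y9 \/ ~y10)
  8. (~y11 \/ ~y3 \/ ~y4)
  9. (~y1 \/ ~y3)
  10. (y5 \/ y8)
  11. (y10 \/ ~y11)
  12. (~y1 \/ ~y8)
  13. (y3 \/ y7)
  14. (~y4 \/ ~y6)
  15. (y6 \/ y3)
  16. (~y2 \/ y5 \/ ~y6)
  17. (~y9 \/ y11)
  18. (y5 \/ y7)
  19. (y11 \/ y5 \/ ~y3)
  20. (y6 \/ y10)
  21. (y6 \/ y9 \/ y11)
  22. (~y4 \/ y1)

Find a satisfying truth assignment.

y1=F, y2=F, y3=T, y4=F, y5=T, y6=F, y7=F, y8=F, y9=F, y10=T, y11=T

Pure literal: y2 appears only negated; assign y2 = False.
Set y1 = False and propagate.
  then y4 is forced to False.
  then y5 is forced to True.
  then y7 is forced to False.
  then y3 is forced to True.
The remaining clauses are satisfied by y6 = False, y8 = False, y9 = False, y10 = True, y11 = True.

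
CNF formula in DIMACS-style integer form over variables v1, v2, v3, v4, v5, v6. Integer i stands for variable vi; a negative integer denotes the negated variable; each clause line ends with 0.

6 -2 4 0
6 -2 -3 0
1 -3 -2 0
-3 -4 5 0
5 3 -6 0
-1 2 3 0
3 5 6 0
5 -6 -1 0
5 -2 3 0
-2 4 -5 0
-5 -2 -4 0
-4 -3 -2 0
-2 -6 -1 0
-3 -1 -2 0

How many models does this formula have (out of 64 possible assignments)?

15

Case analysis on v2 and v3:
  v2=1, v3=1: a clause becomes empty — 0.
  v2=1, v3=0: a clause becomes empty — 0.
  v2=0, v3=1: 11 of the 16 assignments to (v1,v4,v5,v6) work.
  v2=0, v3=0: remaining (v1,v4,v5,v6) ∈ {(0,0,1,0); (0,0,1,1); (0,1,1,0); (0,1,1,1)} — 4.
Total: 0 + 0 + 11 + 4 = 15.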